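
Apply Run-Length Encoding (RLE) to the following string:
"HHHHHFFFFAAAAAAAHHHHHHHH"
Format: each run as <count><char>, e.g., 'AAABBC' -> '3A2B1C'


Scanning runs left to right:
  i=0: run of 'H' x 5 -> '5H'
  i=5: run of 'F' x 4 -> '4F'
  i=9: run of 'A' x 7 -> '7A'
  i=16: run of 'H' x 8 -> '8H'

RLE = 5H4F7A8H


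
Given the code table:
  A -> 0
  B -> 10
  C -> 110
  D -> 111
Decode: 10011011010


Decoding:
10 -> B
0 -> A
110 -> C
110 -> C
10 -> B


Result: BACCB


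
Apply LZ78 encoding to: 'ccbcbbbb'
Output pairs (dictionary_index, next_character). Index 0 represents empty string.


LZ78 encoding steps:
Dictionary: {0: ''}
Step 1: w='' (idx 0), next='c' -> output (0, 'c'), add 'c' as idx 1
Step 2: w='c' (idx 1), next='b' -> output (1, 'b'), add 'cb' as idx 2
Step 3: w='cb' (idx 2), next='b' -> output (2, 'b'), add 'cbb' as idx 3
Step 4: w='' (idx 0), next='b' -> output (0, 'b'), add 'b' as idx 4
Step 5: w='b' (idx 4), end of input -> output (4, '')


Encoded: [(0, 'c'), (1, 'b'), (2, 'b'), (0, 'b'), (4, '')]


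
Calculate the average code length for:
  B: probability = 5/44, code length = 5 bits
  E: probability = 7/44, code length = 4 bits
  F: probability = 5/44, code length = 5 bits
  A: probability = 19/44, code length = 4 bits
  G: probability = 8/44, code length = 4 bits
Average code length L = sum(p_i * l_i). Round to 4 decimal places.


Weighted contributions p_i * l_i:
  B: (5/44) * 5 = 25/44
  E: (7/44) * 4 = 28/44
  F: (5/44) * 5 = 25/44
  A: (19/44) * 4 = 76/44
  G: (8/44) * 4 = 32/44
Sum = (25 + 28 + 25 + 76 + 32)/44 = 186/44

L = 186/44 = 4.2273 bits/symbol


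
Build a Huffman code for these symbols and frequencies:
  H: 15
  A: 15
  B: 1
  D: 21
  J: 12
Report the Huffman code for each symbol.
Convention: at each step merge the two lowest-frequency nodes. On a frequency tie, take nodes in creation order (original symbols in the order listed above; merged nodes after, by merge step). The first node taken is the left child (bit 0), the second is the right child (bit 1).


Huffman tree construction:
Step 1: Merge B(1) + J(12) = 13
Step 2: Merge (B+J)(13) + H(15) = 28
Step 3: Merge A(15) + D(21) = 36
Step 4: Merge ((B+J)+H)(28) + (A+D)(36) = 64
Read each symbol's code off the tree from the root (left child = 0, right child = 1).

Codes:
  H: 01 (length 2)
  A: 10 (length 2)
  B: 000 (length 3)
  D: 11 (length 2)
  J: 001 (length 3)
Average code length: 141/64 = 2.2031 bits/symbol


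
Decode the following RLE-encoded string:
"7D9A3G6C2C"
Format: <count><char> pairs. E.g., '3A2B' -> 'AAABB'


Expanding each <count><char> pair:
  7D -> 'DDDDDDD'
  9A -> 'AAAAAAAAA'
  3G -> 'GGG'
  6C -> 'CCCCCC'
  2C -> 'CC'

Decoded = DDDDDDDAAAAAAAAAGGGCCCCCCCC


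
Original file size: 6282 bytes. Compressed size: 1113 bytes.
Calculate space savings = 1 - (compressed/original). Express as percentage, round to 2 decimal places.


ratio = compressed/original = 1113/6282 = 0.177173
savings = 1 - ratio = 1 - 0.177173 = 0.822827
as a percentage: 0.822827 * 100 = 82.28%

Space savings = 1 - 1113/6282 = 82.28%


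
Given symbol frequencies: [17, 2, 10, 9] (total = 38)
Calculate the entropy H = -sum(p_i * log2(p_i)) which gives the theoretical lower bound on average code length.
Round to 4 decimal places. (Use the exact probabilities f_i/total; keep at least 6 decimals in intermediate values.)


Per-symbol terms -p_i * log2(p_i) with p_i = f_i/38:
  p = 17/38 = 0.447368: log2(p) = -1.160465, -p*log2(p) = 0.519155
  p = 2/38 = 0.052632: log2(p) = -4.247928, -p*log2(p) = 0.223575
  p = 10/38 = 0.263158: log2(p) = -1.925999, -p*log2(p) = 0.506842
  p = 9/38 = 0.236842: log2(p) = -2.078003, -p*log2(p) = 0.492158
H = 0.519155 + 0.223575 + 0.506842 + 0.492158 = 1.741730

H = 1.7417 bits/symbol


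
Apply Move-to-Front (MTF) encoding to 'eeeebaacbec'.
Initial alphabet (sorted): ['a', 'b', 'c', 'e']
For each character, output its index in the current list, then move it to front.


MTF encoding:
'e': index 3 in ['a', 'b', 'c', 'e'] -> ['e', 'a', 'b', 'c']
'e': index 0 in ['e', 'a', 'b', 'c'] -> ['e', 'a', 'b', 'c']
'e': index 0 in ['e', 'a', 'b', 'c'] -> ['e', 'a', 'b', 'c']
'e': index 0 in ['e', 'a', 'b', 'c'] -> ['e', 'a', 'b', 'c']
'b': index 2 in ['e', 'a', 'b', 'c'] -> ['b', 'e', 'a', 'c']
'a': index 2 in ['b', 'e', 'a', 'c'] -> ['a', 'b', 'e', 'c']
'a': index 0 in ['a', 'b', 'e', 'c'] -> ['a', 'b', 'e', 'c']
'c': index 3 in ['a', 'b', 'e', 'c'] -> ['c', 'a', 'b', 'e']
'b': index 2 in ['c', 'a', 'b', 'e'] -> ['b', 'c', 'a', 'e']
'e': index 3 in ['b', 'c', 'a', 'e'] -> ['e', 'b', 'c', 'a']
'c': index 2 in ['e', 'b', 'c', 'a'] -> ['c', 'e', 'b', 'a']


Output: [3, 0, 0, 0, 2, 2, 0, 3, 2, 3, 2]


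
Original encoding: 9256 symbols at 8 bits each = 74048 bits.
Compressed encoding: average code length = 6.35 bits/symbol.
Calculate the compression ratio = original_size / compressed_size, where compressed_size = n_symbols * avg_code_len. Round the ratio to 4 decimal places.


original_size = n_symbols * orig_bits = 9256 * 8 = 74048 bits
compressed_size = n_symbols * avg_code_len = 9256 * 6.35 = 58775.6 bits
ratio = original_size / compressed_size = 74048 / 58775.6 = 1.2598

Compression ratio = 1.2598


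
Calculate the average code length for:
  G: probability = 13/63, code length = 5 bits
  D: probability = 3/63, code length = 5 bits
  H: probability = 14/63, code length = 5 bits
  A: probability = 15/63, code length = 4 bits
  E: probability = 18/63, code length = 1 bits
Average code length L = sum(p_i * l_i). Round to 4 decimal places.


Weighted contributions p_i * l_i:
  G: (13/63) * 5 = 65/63
  D: (3/63) * 5 = 15/63
  H: (14/63) * 5 = 70/63
  A: (15/63) * 4 = 60/63
  E: (18/63) * 1 = 18/63
Sum = (65 + 15 + 70 + 60 + 18)/63 = 228/63

L = 228/63 = 3.6190 bits/symbol


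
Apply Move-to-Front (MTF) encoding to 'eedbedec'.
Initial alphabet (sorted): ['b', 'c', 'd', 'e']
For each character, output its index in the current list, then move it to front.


MTF encoding:
'e': index 3 in ['b', 'c', 'd', 'e'] -> ['e', 'b', 'c', 'd']
'e': index 0 in ['e', 'b', 'c', 'd'] -> ['e', 'b', 'c', 'd']
'd': index 3 in ['e', 'b', 'c', 'd'] -> ['d', 'e', 'b', 'c']
'b': index 2 in ['d', 'e', 'b', 'c'] -> ['b', 'd', 'e', 'c']
'e': index 2 in ['b', 'd', 'e', 'c'] -> ['e', 'b', 'd', 'c']
'd': index 2 in ['e', 'b', 'd', 'c'] -> ['d', 'e', 'b', 'c']
'e': index 1 in ['d', 'e', 'b', 'c'] -> ['e', 'd', 'b', 'c']
'c': index 3 in ['e', 'd', 'b', 'c'] -> ['c', 'e', 'd', 'b']


Output: [3, 0, 3, 2, 2, 2, 1, 3]


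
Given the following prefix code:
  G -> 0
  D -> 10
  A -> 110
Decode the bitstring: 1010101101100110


Decoding step by step:
Bits 10 -> D
Bits 10 -> D
Bits 10 -> D
Bits 110 -> A
Bits 110 -> A
Bits 0 -> G
Bits 110 -> A


Decoded message: DDDAAGA


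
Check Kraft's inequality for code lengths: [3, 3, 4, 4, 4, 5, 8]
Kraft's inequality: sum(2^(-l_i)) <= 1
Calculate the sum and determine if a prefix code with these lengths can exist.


Sum = 2^(-3) + 2^(-3) + 2^(-4) + 2^(-4) + 2^(-4) + 2^(-5) + 2^(-8)
    = 0.125 + 0.125 + 0.0625 + 0.0625 + 0.0625 + 0.03125 + 0.00390625
    = 121/256 = 0.47265625
Since 0.47265625 <= 1, Kraft's inequality IS satisfied.
A prefix code with these lengths CAN exist.

Kraft sum = 0.47265625. Satisfied.


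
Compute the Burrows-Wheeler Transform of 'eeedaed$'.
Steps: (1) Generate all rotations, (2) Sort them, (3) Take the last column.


Rotations (sorted):
  0: $eeedaed -> last char: d
  1: aed$eeed -> last char: d
  2: d$eeedae -> last char: e
  3: daed$eee -> last char: e
  4: ed$eeeda -> last char: a
  5: edaed$ee -> last char: e
  6: eedaed$e -> last char: e
  7: eeedaed$ -> last char: $


BWT = ddeeaee$


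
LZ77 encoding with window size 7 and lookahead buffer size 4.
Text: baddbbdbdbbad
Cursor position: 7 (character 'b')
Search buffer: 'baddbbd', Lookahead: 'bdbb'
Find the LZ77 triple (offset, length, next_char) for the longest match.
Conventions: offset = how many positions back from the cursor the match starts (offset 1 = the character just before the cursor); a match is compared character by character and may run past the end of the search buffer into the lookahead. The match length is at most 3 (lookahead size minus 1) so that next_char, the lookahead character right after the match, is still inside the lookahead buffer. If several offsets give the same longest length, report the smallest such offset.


Try each offset into the search buffer:
  offset=1 (pos 6, char 'd'): match length 0
  offset=2 (pos 5, char 'b'): match length 3
  offset=3 (pos 4, char 'b'): match length 1
  offset=4 (pos 3, char 'd'): match length 0
  offset=5 (pos 2, char 'd'): match length 0
  offset=6 (pos 1, char 'a'): match length 0
  offset=7 (pos 0, char 'b'): match length 1
Longest match has length 3 at offset 2.
next_char = character at position 7 + 3 = 10 -> 'b'

Best match: offset=2, length=3 (matching 'bdb' starting at position 5)
LZ77 triple: (2, 3, 'b')


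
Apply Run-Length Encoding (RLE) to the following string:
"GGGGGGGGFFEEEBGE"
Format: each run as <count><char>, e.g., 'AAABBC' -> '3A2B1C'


Scanning runs left to right:
  i=0: run of 'G' x 8 -> '8G'
  i=8: run of 'F' x 2 -> '2F'
  i=10: run of 'E' x 3 -> '3E'
  i=13: run of 'B' x 1 -> '1B'
  i=14: run of 'G' x 1 -> '1G'
  i=15: run of 'E' x 1 -> '1E'

RLE = 8G2F3E1B1G1E


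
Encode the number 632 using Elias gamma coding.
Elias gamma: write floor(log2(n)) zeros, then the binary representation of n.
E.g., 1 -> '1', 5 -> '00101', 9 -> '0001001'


num_bits = floor(log2(632)) + 1 = 10
leading_zeros = num_bits - 1 = 9
binary(632) = 1001111000

Elias gamma(632) = '000000000' + '1001111000' = 0000000001001111000 (19 bits)


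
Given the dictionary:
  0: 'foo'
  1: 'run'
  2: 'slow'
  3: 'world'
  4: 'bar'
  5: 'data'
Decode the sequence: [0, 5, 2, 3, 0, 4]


Look up each index in the dictionary:
  0 -> 'foo'
  5 -> 'data'
  2 -> 'slow'
  3 -> 'world'
  0 -> 'foo'
  4 -> 'bar'

Decoded: "foo data slow world foo bar"


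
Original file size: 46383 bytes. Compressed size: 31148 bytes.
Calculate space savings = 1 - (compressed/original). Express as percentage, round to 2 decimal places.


ratio = compressed/original = 31148/46383 = 0.671539
savings = 1 - ratio = 1 - 0.671539 = 0.328461
as a percentage: 0.328461 * 100 = 32.85%

Space savings = 1 - 31148/46383 = 32.85%


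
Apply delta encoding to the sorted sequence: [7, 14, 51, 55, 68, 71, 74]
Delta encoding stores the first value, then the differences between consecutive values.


First value: 7
Deltas:
  14 - 7 = 7
  51 - 14 = 37
  55 - 51 = 4
  68 - 55 = 13
  71 - 68 = 3
  74 - 71 = 3


Delta encoded: [7, 7, 37, 4, 13, 3, 3]


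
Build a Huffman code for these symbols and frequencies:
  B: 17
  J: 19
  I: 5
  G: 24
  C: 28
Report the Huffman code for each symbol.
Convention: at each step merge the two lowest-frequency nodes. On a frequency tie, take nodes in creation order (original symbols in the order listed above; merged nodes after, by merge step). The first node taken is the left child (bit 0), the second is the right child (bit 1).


Huffman tree construction:
Step 1: Merge I(5) + B(17) = 22
Step 2: Merge J(19) + (I+B)(22) = 41
Step 3: Merge G(24) + C(28) = 52
Step 4: Merge (J+(I+B))(41) + (G+C)(52) = 93
Read each symbol's code off the tree from the root (left child = 0, right child = 1).

Codes:
  B: 011 (length 3)
  J: 00 (length 2)
  I: 010 (length 3)
  G: 10 (length 2)
  C: 11 (length 2)
Average code length: 208/93 = 2.2366 bits/symbol


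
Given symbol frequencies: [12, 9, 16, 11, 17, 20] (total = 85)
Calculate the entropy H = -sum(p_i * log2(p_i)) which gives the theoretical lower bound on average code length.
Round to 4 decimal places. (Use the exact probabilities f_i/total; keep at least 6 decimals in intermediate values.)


Per-symbol terms -p_i * log2(p_i) with p_i = f_i/85:
  p = 12/85 = 0.141176: log2(p) = -2.824428, -p*log2(p) = 0.398743
  p = 9/85 = 0.105882: log2(p) = -3.239466, -p*log2(p) = 0.343002
  p = 16/85 = 0.188235: log2(p) = -2.409391, -p*log2(p) = 0.453532
  p = 11/85 = 0.129412: log2(p) = -2.949959, -p*log2(p) = 0.381759
  p = 17/85 = 0.200000: log2(p) = -2.321928, -p*log2(p) = 0.464386
  p = 20/85 = 0.235294: log2(p) = -2.087463, -p*log2(p) = 0.491168
H = 0.398743 + 0.343002 + 0.453532 + 0.381759 + 0.464386 + 0.491168 = 2.532590

H = 2.5326 bits/symbol


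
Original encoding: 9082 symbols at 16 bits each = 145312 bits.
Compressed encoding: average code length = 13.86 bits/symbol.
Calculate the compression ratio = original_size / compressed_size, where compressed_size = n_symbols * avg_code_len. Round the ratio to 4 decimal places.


original_size = n_symbols * orig_bits = 9082 * 16 = 145312 bits
compressed_size = n_symbols * avg_code_len = 9082 * 13.86 = 125876.52 bits
ratio = original_size / compressed_size = 145312 / 125876.52 = 1.1544

Compression ratio = 1.1544


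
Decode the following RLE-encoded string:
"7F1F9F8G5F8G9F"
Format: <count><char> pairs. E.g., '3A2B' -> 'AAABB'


Expanding each <count><char> pair:
  7F -> 'FFFFFFF'
  1F -> 'F'
  9F -> 'FFFFFFFFF'
  8G -> 'GGGGGGGG'
  5F -> 'FFFFF'
  8G -> 'GGGGGGGG'
  9F -> 'FFFFFFFFF'

Decoded = FFFFFFFFFFFFFFFFFGGGGGGGGFFFFFGGGGGGGGFFFFFFFFF


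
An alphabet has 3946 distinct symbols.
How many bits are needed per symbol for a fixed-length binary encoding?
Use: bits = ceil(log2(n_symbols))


log2(3946) = 11.9462
Bracket: 2^11 = 2048 < 3946 <= 2^12 = 4096
So ceil(log2(3946)) = 12

bits = ceil(log2(3946)) = ceil(11.9462) = 12 bits


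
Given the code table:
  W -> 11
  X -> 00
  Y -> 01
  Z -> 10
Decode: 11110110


Decoding:
11 -> W
11 -> W
01 -> Y
10 -> Z


Result: WWYZ


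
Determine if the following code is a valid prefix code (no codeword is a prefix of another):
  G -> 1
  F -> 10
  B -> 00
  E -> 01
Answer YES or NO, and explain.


Checking each pair (does one codeword prefix another?):
  G='1' vs F='10': prefix -- VIOLATION

NO -- this is NOT a valid prefix code. G (1) is a prefix of F (10).


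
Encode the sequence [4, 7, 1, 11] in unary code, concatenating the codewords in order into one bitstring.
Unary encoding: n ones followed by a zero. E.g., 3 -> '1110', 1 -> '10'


Encode each number as n ones followed by a terminating 0:
  4 -> 11110 (5 bits)
  7 -> 11111110 (8 bits)
  1 -> 10 (2 bits)
  11 -> 111111111110 (12 bits)
Total length = 5 + 8 + 2 + 12 = 27 bits.

Unary([4, 7, 1, 11]) = 111101111111010111111111110 (27 bits)


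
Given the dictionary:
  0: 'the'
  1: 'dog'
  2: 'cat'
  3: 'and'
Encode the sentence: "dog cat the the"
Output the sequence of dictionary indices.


Look up each word in the dictionary:
  'dog' -> 1
  'cat' -> 2
  'the' -> 0
  'the' -> 0

Encoded: [1, 2, 0, 0]


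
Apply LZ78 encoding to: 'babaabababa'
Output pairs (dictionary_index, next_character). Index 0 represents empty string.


LZ78 encoding steps:
Dictionary: {0: ''}
Step 1: w='' (idx 0), next='b' -> output (0, 'b'), add 'b' as idx 1
Step 2: w='' (idx 0), next='a' -> output (0, 'a'), add 'a' as idx 2
Step 3: w='b' (idx 1), next='a' -> output (1, 'a'), add 'ba' as idx 3
Step 4: w='a' (idx 2), next='b' -> output (2, 'b'), add 'ab' as idx 4
Step 5: w='ab' (idx 4), next='a' -> output (4, 'a'), add 'aba' as idx 5
Step 6: w='ba' (idx 3), end of input -> output (3, '')


Encoded: [(0, 'b'), (0, 'a'), (1, 'a'), (2, 'b'), (4, 'a'), (3, '')]


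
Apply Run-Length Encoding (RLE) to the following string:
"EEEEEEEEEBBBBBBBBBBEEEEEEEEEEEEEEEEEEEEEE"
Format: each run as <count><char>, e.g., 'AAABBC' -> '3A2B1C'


Scanning runs left to right:
  i=0: run of 'E' x 9 -> '9E'
  i=9: run of 'B' x 10 -> '10B'
  i=19: run of 'E' x 22 -> '22E'

RLE = 9E10B22E


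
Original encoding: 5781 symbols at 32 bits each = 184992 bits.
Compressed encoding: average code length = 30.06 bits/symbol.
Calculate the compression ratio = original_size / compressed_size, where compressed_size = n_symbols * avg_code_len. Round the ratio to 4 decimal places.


original_size = n_symbols * orig_bits = 5781 * 32 = 184992 bits
compressed_size = n_symbols * avg_code_len = 5781 * 30.06 = 173776.86 bits
ratio = original_size / compressed_size = 184992 / 173776.86 = 1.0645

Compression ratio = 1.0645


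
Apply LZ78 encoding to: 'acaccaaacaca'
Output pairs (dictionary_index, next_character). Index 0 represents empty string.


LZ78 encoding steps:
Dictionary: {0: ''}
Step 1: w='' (idx 0), next='a' -> output (0, 'a'), add 'a' as idx 1
Step 2: w='' (idx 0), next='c' -> output (0, 'c'), add 'c' as idx 2
Step 3: w='a' (idx 1), next='c' -> output (1, 'c'), add 'ac' as idx 3
Step 4: w='c' (idx 2), next='a' -> output (2, 'a'), add 'ca' as idx 4
Step 5: w='a' (idx 1), next='a' -> output (1, 'a'), add 'aa' as idx 5
Step 6: w='ca' (idx 4), next='c' -> output (4, 'c'), add 'cac' as idx 6
Step 7: w='a' (idx 1), end of input -> output (1, '')


Encoded: [(0, 'a'), (0, 'c'), (1, 'c'), (2, 'a'), (1, 'a'), (4, 'c'), (1, '')]


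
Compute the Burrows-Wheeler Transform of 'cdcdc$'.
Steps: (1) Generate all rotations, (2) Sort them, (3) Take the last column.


Rotations (sorted):
  0: $cdcdc -> last char: c
  1: c$cdcd -> last char: d
  2: cdc$cd -> last char: d
  3: cdcdc$ -> last char: $
  4: dc$cdc -> last char: c
  5: dcdc$c -> last char: c


BWT = cdd$cc


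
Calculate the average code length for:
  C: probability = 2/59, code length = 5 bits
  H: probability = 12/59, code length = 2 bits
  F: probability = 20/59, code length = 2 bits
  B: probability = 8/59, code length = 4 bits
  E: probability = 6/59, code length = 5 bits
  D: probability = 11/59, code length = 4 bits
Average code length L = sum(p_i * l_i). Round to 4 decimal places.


Weighted contributions p_i * l_i:
  C: (2/59) * 5 = 10/59
  H: (12/59) * 2 = 24/59
  F: (20/59) * 2 = 40/59
  B: (8/59) * 4 = 32/59
  E: (6/59) * 5 = 30/59
  D: (11/59) * 4 = 44/59
Sum = (10 + 24 + 40 + 32 + 30 + 44)/59 = 180/59

L = 180/59 = 3.0508 bits/symbol


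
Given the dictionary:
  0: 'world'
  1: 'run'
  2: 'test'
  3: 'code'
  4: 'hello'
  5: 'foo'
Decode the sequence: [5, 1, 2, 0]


Look up each index in the dictionary:
  5 -> 'foo'
  1 -> 'run'
  2 -> 'test'
  0 -> 'world'

Decoded: "foo run test world"


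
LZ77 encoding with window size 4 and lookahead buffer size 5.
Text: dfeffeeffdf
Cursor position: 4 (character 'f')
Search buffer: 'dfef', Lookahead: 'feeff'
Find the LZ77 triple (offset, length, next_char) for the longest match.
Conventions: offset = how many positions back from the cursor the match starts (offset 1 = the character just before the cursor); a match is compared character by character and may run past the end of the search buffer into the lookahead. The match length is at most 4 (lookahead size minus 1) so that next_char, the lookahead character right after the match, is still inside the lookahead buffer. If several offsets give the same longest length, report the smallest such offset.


Try each offset into the search buffer:
  offset=1 (pos 3, char 'f'): match length 1
  offset=2 (pos 2, char 'e'): match length 0
  offset=3 (pos 1, char 'f'): match length 2
  offset=4 (pos 0, char 'd'): match length 0
Longest match has length 2 at offset 3.
next_char = character at position 4 + 2 = 6 -> 'e'

Best match: offset=3, length=2 (matching 'fe' starting at position 1)
LZ77 triple: (3, 2, 'e')


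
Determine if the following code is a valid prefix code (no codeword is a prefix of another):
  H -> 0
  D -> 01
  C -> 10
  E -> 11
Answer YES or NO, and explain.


Checking each pair (does one codeword prefix another?):
  H='0' vs D='01': prefix -- VIOLATION

NO -- this is NOT a valid prefix code. H (0) is a prefix of D (01).


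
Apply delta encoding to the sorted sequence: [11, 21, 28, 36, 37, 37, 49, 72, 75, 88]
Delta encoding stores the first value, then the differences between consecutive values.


First value: 11
Deltas:
  21 - 11 = 10
  28 - 21 = 7
  36 - 28 = 8
  37 - 36 = 1
  37 - 37 = 0
  49 - 37 = 12
  72 - 49 = 23
  75 - 72 = 3
  88 - 75 = 13


Delta encoded: [11, 10, 7, 8, 1, 0, 12, 23, 3, 13]


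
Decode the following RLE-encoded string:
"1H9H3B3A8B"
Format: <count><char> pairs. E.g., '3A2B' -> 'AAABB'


Expanding each <count><char> pair:
  1H -> 'H'
  9H -> 'HHHHHHHHH'
  3B -> 'BBB'
  3A -> 'AAA'
  8B -> 'BBBBBBBB'

Decoded = HHHHHHHHHHBBBAAABBBBBBBB


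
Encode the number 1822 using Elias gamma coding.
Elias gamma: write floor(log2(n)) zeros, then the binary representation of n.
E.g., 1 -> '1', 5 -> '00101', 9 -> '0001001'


num_bits = floor(log2(1822)) + 1 = 11
leading_zeros = num_bits - 1 = 10
binary(1822) = 11100011110

Elias gamma(1822) = '0000000000' + '11100011110' = 000000000011100011110 (21 bits)


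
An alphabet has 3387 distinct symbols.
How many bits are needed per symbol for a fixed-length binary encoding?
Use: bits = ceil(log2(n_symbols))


log2(3387) = 11.7258
Bracket: 2^11 = 2048 < 3387 <= 2^12 = 4096
So ceil(log2(3387)) = 12

bits = ceil(log2(3387)) = ceil(11.7258) = 12 bits


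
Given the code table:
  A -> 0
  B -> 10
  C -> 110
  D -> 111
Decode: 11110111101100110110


Decoding:
111 -> D
10 -> B
111 -> D
10 -> B
110 -> C
0 -> A
110 -> C
110 -> C


Result: DBDBCACC


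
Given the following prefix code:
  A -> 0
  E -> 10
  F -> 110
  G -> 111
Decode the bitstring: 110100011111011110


Decoding step by step:
Bits 110 -> F
Bits 10 -> E
Bits 0 -> A
Bits 0 -> A
Bits 111 -> G
Bits 110 -> F
Bits 111 -> G
Bits 10 -> E


Decoded message: FEAAGFGE


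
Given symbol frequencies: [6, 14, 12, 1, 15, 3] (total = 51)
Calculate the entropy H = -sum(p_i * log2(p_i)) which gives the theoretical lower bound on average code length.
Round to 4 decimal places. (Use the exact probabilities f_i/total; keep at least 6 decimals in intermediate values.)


Per-symbol terms -p_i * log2(p_i) with p_i = f_i/51:
  p = 6/51 = 0.117647: log2(p) = -3.087463, -p*log2(p) = 0.363231
  p = 14/51 = 0.274510: log2(p) = -1.865070, -p*log2(p) = 0.511980
  p = 12/51 = 0.235294: log2(p) = -2.087463, -p*log2(p) = 0.491168
  p = 1/51 = 0.019608: log2(p) = -5.672425, -p*log2(p) = 0.111224
  p = 15/51 = 0.294118: log2(p) = -1.765535, -p*log2(p) = 0.519275
  p = 3/51 = 0.058824: log2(p) = -4.087463, -p*log2(p) = 0.240439
H = 0.363231 + 0.511980 + 0.491168 + 0.111224 + 0.519275 + 0.240439 = 2.237317

H = 2.2373 bits/symbol


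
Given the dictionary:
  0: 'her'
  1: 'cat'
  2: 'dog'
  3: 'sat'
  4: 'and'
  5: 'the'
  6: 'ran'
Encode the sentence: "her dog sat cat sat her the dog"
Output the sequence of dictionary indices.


Look up each word in the dictionary:
  'her' -> 0
  'dog' -> 2
  'sat' -> 3
  'cat' -> 1
  'sat' -> 3
  'her' -> 0
  'the' -> 5
  'dog' -> 2

Encoded: [0, 2, 3, 1, 3, 0, 5, 2]


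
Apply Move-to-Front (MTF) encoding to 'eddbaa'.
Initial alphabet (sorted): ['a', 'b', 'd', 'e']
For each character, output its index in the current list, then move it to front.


MTF encoding:
'e': index 3 in ['a', 'b', 'd', 'e'] -> ['e', 'a', 'b', 'd']
'd': index 3 in ['e', 'a', 'b', 'd'] -> ['d', 'e', 'a', 'b']
'd': index 0 in ['d', 'e', 'a', 'b'] -> ['d', 'e', 'a', 'b']
'b': index 3 in ['d', 'e', 'a', 'b'] -> ['b', 'd', 'e', 'a']
'a': index 3 in ['b', 'd', 'e', 'a'] -> ['a', 'b', 'd', 'e']
'a': index 0 in ['a', 'b', 'd', 'e'] -> ['a', 'b', 'd', 'e']


Output: [3, 3, 0, 3, 3, 0]


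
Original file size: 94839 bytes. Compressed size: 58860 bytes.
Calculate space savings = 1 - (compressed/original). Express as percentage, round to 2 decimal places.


ratio = compressed/original = 58860/94839 = 0.620631
savings = 1 - ratio = 1 - 0.620631 = 0.379369
as a percentage: 0.379369 * 100 = 37.94%

Space savings = 1 - 58860/94839 = 37.94%


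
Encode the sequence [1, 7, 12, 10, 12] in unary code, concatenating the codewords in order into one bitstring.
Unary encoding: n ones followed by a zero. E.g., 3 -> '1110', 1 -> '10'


Encode each number as n ones followed by a terminating 0:
  1 -> 10 (2 bits)
  7 -> 11111110 (8 bits)
  12 -> 1111111111110 (13 bits)
  10 -> 11111111110 (11 bits)
  12 -> 1111111111110 (13 bits)
Total length = 2 + 8 + 13 + 11 + 13 = 47 bits.

Unary([1, 7, 12, 10, 12]) = 10111111101111111111110111111111101111111111110 (47 bits)


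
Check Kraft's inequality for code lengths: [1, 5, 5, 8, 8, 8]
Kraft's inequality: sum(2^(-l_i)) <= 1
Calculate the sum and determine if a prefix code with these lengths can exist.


Sum = 2^(-1) + 2^(-5) + 2^(-5) + 2^(-8) + 2^(-8) + 2^(-8)
    = 0.5 + 0.03125 + 0.03125 + 0.00390625 + 0.00390625 + 0.00390625
    = 147/256 = 0.57421875
Since 0.57421875 <= 1, Kraft's inequality IS satisfied.
A prefix code with these lengths CAN exist.

Kraft sum = 0.57421875. Satisfied.


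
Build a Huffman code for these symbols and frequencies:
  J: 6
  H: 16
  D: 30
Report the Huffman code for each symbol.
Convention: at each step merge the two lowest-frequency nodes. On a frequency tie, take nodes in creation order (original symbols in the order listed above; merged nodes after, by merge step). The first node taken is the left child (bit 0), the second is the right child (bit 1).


Huffman tree construction:
Step 1: Merge J(6) + H(16) = 22
Step 2: Merge (J+H)(22) + D(30) = 52
Read each symbol's code off the tree from the root (left child = 0, right child = 1).

Codes:
  J: 00 (length 2)
  H: 01 (length 2)
  D: 1 (length 1)
Average code length: 74/52 = 1.4231 bits/symbol


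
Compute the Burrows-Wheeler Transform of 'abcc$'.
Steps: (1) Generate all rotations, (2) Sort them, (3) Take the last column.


Rotations (sorted):
  0: $abcc -> last char: c
  1: abcc$ -> last char: $
  2: bcc$a -> last char: a
  3: c$abc -> last char: c
  4: cc$ab -> last char: b


BWT = c$acb


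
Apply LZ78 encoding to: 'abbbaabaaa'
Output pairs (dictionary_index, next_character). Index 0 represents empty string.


LZ78 encoding steps:
Dictionary: {0: ''}
Step 1: w='' (idx 0), next='a' -> output (0, 'a'), add 'a' as idx 1
Step 2: w='' (idx 0), next='b' -> output (0, 'b'), add 'b' as idx 2
Step 3: w='b' (idx 2), next='b' -> output (2, 'b'), add 'bb' as idx 3
Step 4: w='a' (idx 1), next='a' -> output (1, 'a'), add 'aa' as idx 4
Step 5: w='b' (idx 2), next='a' -> output (2, 'a'), add 'ba' as idx 5
Step 6: w='aa' (idx 4), end of input -> output (4, '')


Encoded: [(0, 'a'), (0, 'b'), (2, 'b'), (1, 'a'), (2, 'a'), (4, '')]


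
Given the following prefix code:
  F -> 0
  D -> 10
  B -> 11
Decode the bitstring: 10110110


Decoding step by step:
Bits 10 -> D
Bits 11 -> B
Bits 0 -> F
Bits 11 -> B
Bits 0 -> F


Decoded message: DBFBF


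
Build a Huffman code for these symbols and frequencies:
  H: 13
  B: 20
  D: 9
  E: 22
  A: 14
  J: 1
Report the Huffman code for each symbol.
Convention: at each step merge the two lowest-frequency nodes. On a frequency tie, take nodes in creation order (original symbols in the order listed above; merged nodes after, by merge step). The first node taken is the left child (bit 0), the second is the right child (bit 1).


Huffman tree construction:
Step 1: Merge J(1) + D(9) = 10
Step 2: Merge (J+D)(10) + H(13) = 23
Step 3: Merge A(14) + B(20) = 34
Step 4: Merge E(22) + ((J+D)+H)(23) = 45
Step 5: Merge (A+B)(34) + (E+((J+D)+H))(45) = 79
Read each symbol's code off the tree from the root (left child = 0, right child = 1).

Codes:
  H: 111 (length 3)
  B: 01 (length 2)
  D: 1101 (length 4)
  E: 10 (length 2)
  A: 00 (length 2)
  J: 1100 (length 4)
Average code length: 191/79 = 2.4177 bits/symbol


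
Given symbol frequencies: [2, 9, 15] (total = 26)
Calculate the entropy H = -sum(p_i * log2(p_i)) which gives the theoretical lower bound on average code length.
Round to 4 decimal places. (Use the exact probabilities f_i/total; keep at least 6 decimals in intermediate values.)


Per-symbol terms -p_i * log2(p_i) with p_i = f_i/26:
  p = 2/26 = 0.076923: log2(p) = -3.700440, -p*log2(p) = 0.284649
  p = 9/26 = 0.346154: log2(p) = -1.530515, -p*log2(p) = 0.529794
  p = 15/26 = 0.576923: log2(p) = -0.793549, -p*log2(p) = 0.457817
H = 0.284649 + 0.529794 + 0.457817 = 1.272260

H = 1.2723 bits/symbol


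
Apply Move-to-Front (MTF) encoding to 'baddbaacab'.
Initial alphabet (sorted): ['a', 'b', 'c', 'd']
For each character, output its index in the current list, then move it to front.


MTF encoding:
'b': index 1 in ['a', 'b', 'c', 'd'] -> ['b', 'a', 'c', 'd']
'a': index 1 in ['b', 'a', 'c', 'd'] -> ['a', 'b', 'c', 'd']
'd': index 3 in ['a', 'b', 'c', 'd'] -> ['d', 'a', 'b', 'c']
'd': index 0 in ['d', 'a', 'b', 'c'] -> ['d', 'a', 'b', 'c']
'b': index 2 in ['d', 'a', 'b', 'c'] -> ['b', 'd', 'a', 'c']
'a': index 2 in ['b', 'd', 'a', 'c'] -> ['a', 'b', 'd', 'c']
'a': index 0 in ['a', 'b', 'd', 'c'] -> ['a', 'b', 'd', 'c']
'c': index 3 in ['a', 'b', 'd', 'c'] -> ['c', 'a', 'b', 'd']
'a': index 1 in ['c', 'a', 'b', 'd'] -> ['a', 'c', 'b', 'd']
'b': index 2 in ['a', 'c', 'b', 'd'] -> ['b', 'a', 'c', 'd']


Output: [1, 1, 3, 0, 2, 2, 0, 3, 1, 2]


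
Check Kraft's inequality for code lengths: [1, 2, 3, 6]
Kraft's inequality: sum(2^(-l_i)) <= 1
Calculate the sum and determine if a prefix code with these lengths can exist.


Sum = 2^(-1) + 2^(-2) + 2^(-3) + 2^(-6)
    = 0.5 + 0.25 + 0.125 + 0.015625
    = 57/64 = 0.890625
Since 0.890625 <= 1, Kraft's inequality IS satisfied.
A prefix code with these lengths CAN exist.

Kraft sum = 0.890625. Satisfied.


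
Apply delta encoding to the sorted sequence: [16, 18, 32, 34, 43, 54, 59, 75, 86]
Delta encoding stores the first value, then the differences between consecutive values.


First value: 16
Deltas:
  18 - 16 = 2
  32 - 18 = 14
  34 - 32 = 2
  43 - 34 = 9
  54 - 43 = 11
  59 - 54 = 5
  75 - 59 = 16
  86 - 75 = 11


Delta encoded: [16, 2, 14, 2, 9, 11, 5, 16, 11]


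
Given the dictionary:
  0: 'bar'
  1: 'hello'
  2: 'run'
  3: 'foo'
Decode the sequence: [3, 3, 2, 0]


Look up each index in the dictionary:
  3 -> 'foo'
  3 -> 'foo'
  2 -> 'run'
  0 -> 'bar'

Decoded: "foo foo run bar"


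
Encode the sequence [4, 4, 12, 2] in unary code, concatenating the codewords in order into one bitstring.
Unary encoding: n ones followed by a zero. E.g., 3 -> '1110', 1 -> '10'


Encode each number as n ones followed by a terminating 0:
  4 -> 11110 (5 bits)
  4 -> 11110 (5 bits)
  12 -> 1111111111110 (13 bits)
  2 -> 110 (3 bits)
Total length = 5 + 5 + 13 + 3 = 26 bits.

Unary([4, 4, 12, 2]) = 11110111101111111111110110 (26 bits)


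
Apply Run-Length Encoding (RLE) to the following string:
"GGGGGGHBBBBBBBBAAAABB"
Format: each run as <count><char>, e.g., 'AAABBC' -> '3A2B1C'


Scanning runs left to right:
  i=0: run of 'G' x 6 -> '6G'
  i=6: run of 'H' x 1 -> '1H'
  i=7: run of 'B' x 8 -> '8B'
  i=15: run of 'A' x 4 -> '4A'
  i=19: run of 'B' x 2 -> '2B'

RLE = 6G1H8B4A2B


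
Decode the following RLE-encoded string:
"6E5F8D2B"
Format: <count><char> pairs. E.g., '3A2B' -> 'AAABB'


Expanding each <count><char> pair:
  6E -> 'EEEEEE'
  5F -> 'FFFFF'
  8D -> 'DDDDDDDD'
  2B -> 'BB'

Decoded = EEEEEEFFFFFDDDDDDDDBB


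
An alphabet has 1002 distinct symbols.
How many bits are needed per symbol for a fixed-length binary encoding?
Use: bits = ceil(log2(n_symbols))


log2(1002) = 9.9687
Bracket: 2^9 = 512 < 1002 <= 2^10 = 1024
So ceil(log2(1002)) = 10

bits = ceil(log2(1002)) = ceil(9.9687) = 10 bits


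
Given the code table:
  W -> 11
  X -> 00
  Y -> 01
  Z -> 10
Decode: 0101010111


Decoding:
01 -> Y
01 -> Y
01 -> Y
01 -> Y
11 -> W


Result: YYYYW


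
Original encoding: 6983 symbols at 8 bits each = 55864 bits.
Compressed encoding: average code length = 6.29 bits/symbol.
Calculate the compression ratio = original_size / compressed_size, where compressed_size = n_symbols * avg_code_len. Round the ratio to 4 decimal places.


original_size = n_symbols * orig_bits = 6983 * 8 = 55864 bits
compressed_size = n_symbols * avg_code_len = 6983 * 6.29 = 43923.07 bits
ratio = original_size / compressed_size = 55864 / 43923.07 = 1.2719

Compression ratio = 1.2719


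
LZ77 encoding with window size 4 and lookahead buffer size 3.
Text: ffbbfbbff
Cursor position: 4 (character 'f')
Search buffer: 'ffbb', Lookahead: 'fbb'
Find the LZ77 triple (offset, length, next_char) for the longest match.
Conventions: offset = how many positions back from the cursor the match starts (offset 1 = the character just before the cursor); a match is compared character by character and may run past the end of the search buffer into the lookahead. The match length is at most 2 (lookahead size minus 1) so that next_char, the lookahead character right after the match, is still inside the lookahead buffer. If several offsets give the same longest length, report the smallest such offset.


Try each offset into the search buffer:
  offset=1 (pos 3, char 'b'): match length 0
  offset=2 (pos 2, char 'b'): match length 0
  offset=3 (pos 1, char 'f'): match length 2
  offset=4 (pos 0, char 'f'): match length 1
Longest match has length 2 at offset 3.
next_char = character at position 4 + 2 = 6 -> 'b'

Best match: offset=3, length=2 (matching 'fb' starting at position 1)
LZ77 triple: (3, 2, 'b')


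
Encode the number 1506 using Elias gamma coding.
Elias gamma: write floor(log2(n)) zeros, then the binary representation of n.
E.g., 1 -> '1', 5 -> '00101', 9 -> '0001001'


num_bits = floor(log2(1506)) + 1 = 11
leading_zeros = num_bits - 1 = 10
binary(1506) = 10111100010

Elias gamma(1506) = '0000000000' + '10111100010' = 000000000010111100010 (21 bits)


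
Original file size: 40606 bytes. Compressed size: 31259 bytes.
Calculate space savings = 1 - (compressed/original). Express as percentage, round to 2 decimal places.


ratio = compressed/original = 31259/40606 = 0.769812
savings = 1 - ratio = 1 - 0.769812 = 0.230188
as a percentage: 0.230188 * 100 = 23.02%

Space savings = 1 - 31259/40606 = 23.02%


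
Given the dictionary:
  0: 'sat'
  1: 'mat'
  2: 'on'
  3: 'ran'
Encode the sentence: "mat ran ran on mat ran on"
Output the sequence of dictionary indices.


Look up each word in the dictionary:
  'mat' -> 1
  'ran' -> 3
  'ran' -> 3
  'on' -> 2
  'mat' -> 1
  'ran' -> 3
  'on' -> 2

Encoded: [1, 3, 3, 2, 1, 3, 2]


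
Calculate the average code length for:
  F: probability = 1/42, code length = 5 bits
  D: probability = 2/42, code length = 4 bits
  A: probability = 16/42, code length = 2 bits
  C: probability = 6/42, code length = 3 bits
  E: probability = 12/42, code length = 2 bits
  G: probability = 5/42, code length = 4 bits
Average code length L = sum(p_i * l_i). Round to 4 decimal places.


Weighted contributions p_i * l_i:
  F: (1/42) * 5 = 5/42
  D: (2/42) * 4 = 8/42
  A: (16/42) * 2 = 32/42
  C: (6/42) * 3 = 18/42
  E: (12/42) * 2 = 24/42
  G: (5/42) * 4 = 20/42
Sum = (5 + 8 + 32 + 18 + 24 + 20)/42 = 107/42

L = 107/42 = 2.5476 bits/symbol


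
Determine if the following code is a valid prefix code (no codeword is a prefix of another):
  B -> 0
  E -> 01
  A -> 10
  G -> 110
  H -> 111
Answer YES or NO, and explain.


Checking each pair (does one codeword prefix another?):
  B='0' vs E='01': prefix -- VIOLATION

NO -- this is NOT a valid prefix code. B (0) is a prefix of E (01).


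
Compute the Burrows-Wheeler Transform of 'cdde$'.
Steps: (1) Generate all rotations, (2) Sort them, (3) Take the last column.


Rotations (sorted):
  0: $cdde -> last char: e
  1: cdde$ -> last char: $
  2: dde$c -> last char: c
  3: de$cd -> last char: d
  4: e$cdd -> last char: d


BWT = e$cdd


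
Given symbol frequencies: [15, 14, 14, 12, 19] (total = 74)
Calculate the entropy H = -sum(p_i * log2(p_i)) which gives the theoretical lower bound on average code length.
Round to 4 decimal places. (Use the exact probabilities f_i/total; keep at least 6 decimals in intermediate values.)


Per-symbol terms -p_i * log2(p_i) with p_i = f_i/74:
  p = 15/74 = 0.202703: log2(p) = -2.302563, -p*log2(p) = 0.466736
  p = 14/74 = 0.189189: log2(p) = -2.402098, -p*log2(p) = 0.454451
  p = 14/74 = 0.189189: log2(p) = -2.402098, -p*log2(p) = 0.454451
  p = 12/74 = 0.162162: log2(p) = -2.624491, -p*log2(p) = 0.425593
  p = 19/74 = 0.256757: log2(p) = -1.961526, -p*log2(p) = 0.503635
H = 0.466736 + 0.454451 + 0.454451 + 0.425593 + 0.503635 = 2.304866

H = 2.3049 bits/symbol


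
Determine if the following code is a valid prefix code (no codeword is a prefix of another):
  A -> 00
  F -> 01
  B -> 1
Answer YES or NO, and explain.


Checking each pair (does one codeword prefix another?):
  A='00' vs F='01': no prefix
  A='00' vs B='1': no prefix
  F='01' vs A='00': no prefix
  F='01' vs B='1': no prefix
  B='1' vs A='00': no prefix
  B='1' vs F='01': no prefix
No violation found over all pairs.

YES -- this is a valid prefix code. No codeword is a prefix of any other codeword.


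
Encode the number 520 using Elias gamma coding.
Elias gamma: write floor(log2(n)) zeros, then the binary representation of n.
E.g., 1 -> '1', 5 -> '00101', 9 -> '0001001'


num_bits = floor(log2(520)) + 1 = 10
leading_zeros = num_bits - 1 = 9
binary(520) = 1000001000

Elias gamma(520) = '000000000' + '1000001000' = 0000000001000001000 (19 bits)


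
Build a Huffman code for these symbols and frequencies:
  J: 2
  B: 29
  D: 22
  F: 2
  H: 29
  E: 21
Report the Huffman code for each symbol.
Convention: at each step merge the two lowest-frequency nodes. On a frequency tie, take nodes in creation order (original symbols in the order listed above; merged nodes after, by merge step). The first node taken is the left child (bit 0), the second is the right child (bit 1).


Huffman tree construction:
Step 1: Merge J(2) + F(2) = 4
Step 2: Merge (J+F)(4) + E(21) = 25
Step 3: Merge D(22) + ((J+F)+E)(25) = 47
Step 4: Merge B(29) + H(29) = 58
Step 5: Merge (D+((J+F)+E))(47) + (B+H)(58) = 105
Read each symbol's code off the tree from the root (left child = 0, right child = 1).

Codes:
  J: 0100 (length 4)
  B: 10 (length 2)
  D: 00 (length 2)
  F: 0101 (length 4)
  H: 11 (length 2)
  E: 011 (length 3)
Average code length: 239/105 = 2.2762 bits/symbol


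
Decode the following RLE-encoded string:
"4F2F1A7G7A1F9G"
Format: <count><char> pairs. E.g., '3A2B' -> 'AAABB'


Expanding each <count><char> pair:
  4F -> 'FFFF'
  2F -> 'FF'
  1A -> 'A'
  7G -> 'GGGGGGG'
  7A -> 'AAAAAAA'
  1F -> 'F'
  9G -> 'GGGGGGGGG'

Decoded = FFFFFFAGGGGGGGAAAAAAAFGGGGGGGGG


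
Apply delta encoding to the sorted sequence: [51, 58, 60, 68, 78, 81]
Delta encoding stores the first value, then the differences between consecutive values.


First value: 51
Deltas:
  58 - 51 = 7
  60 - 58 = 2
  68 - 60 = 8
  78 - 68 = 10
  81 - 78 = 3


Delta encoded: [51, 7, 2, 8, 10, 3]


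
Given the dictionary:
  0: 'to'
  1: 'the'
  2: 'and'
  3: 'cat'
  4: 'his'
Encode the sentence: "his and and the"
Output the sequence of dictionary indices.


Look up each word in the dictionary:
  'his' -> 4
  'and' -> 2
  'and' -> 2
  'the' -> 1

Encoded: [4, 2, 2, 1]


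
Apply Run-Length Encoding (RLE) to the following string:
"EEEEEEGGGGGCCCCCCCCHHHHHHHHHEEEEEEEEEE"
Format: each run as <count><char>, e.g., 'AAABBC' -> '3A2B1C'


Scanning runs left to right:
  i=0: run of 'E' x 6 -> '6E'
  i=6: run of 'G' x 5 -> '5G'
  i=11: run of 'C' x 8 -> '8C'
  i=19: run of 'H' x 9 -> '9H'
  i=28: run of 'E' x 10 -> '10E'

RLE = 6E5G8C9H10E


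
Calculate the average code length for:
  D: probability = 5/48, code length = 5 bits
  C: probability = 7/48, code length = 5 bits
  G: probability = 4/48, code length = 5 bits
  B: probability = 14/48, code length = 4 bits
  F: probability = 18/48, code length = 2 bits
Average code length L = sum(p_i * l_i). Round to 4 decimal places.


Weighted contributions p_i * l_i:
  D: (5/48) * 5 = 25/48
  C: (7/48) * 5 = 35/48
  G: (4/48) * 5 = 20/48
  B: (14/48) * 4 = 56/48
  F: (18/48) * 2 = 36/48
Sum = (25 + 35 + 20 + 56 + 36)/48 = 172/48

L = 172/48 = 3.5833 bits/symbol


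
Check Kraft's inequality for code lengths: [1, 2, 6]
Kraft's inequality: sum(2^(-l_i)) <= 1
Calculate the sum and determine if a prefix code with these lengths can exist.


Sum = 2^(-1) + 2^(-2) + 2^(-6)
    = 0.5 + 0.25 + 0.015625
    = 49/64 = 0.765625
Since 0.765625 <= 1, Kraft's inequality IS satisfied.
A prefix code with these lengths CAN exist.

Kraft sum = 0.765625. Satisfied.
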